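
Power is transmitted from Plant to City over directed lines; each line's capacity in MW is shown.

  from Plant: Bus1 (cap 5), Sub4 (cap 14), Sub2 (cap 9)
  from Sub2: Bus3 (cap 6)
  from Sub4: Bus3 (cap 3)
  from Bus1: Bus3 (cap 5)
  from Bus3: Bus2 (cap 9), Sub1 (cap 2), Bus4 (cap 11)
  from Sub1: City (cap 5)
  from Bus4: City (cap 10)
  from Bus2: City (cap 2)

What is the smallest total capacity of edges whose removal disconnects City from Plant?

14

Augment Plant→Sub2→Bus3→Sub1→City: bottleneck 2, flow now 2.
Augment Plant→Sub2→Bus3→Bus4→City: bottleneck 4, flow now 6.
Augment Plant→Sub4→Bus3→Bus4→City: bottleneck 3, flow now 9.
Augment Plant→Bus1→Bus3→Bus4→City: bottleneck 3, flow now 12.
Augment Plant→Bus1→Bus3→Bus2→City: bottleneck 2, flow now 14.
No augmenting path remains; maximum flow = 14.
By max-flow min-cut, the minimum cut capacity equals the max flow.
In the residual graph, reachable from Plant: {Plant, Sub2, Sub4}.
Min-cut edges: Plant→Bus1 (5), Sub2→Bus3 (6), Sub4→Bus3 (3); capacity 5 + 6 + 3 = 14.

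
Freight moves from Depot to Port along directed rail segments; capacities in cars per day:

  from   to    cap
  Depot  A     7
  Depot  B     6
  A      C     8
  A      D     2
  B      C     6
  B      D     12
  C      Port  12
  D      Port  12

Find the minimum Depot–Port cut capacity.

Augment Depot→A→C→Port: bottleneck 7, flow now 7.
Augment Depot→B→C→Port: bottleneck 5, flow now 12.
Augment Depot→B→D→Port: bottleneck 1, flow now 13.
No augmenting path remains; maximum flow = 13.
By max-flow min-cut, the minimum cut capacity equals the max flow.
In the residual graph, reachable from Depot: {Depot}.
Min-cut edges: Depot→A (7), Depot→B (6); capacity 7 + 6 = 13.

13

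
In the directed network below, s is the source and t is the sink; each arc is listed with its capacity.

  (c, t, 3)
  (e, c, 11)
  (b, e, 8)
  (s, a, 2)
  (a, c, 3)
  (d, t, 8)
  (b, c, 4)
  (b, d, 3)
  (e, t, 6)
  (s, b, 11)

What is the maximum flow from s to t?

Augment s→a→c→t: bottleneck 2, flow now 2.
Augment s→b→c→t: bottleneck 1, flow now 3.
Augment s→b→d→t: bottleneck 3, flow now 6.
Augment s→b→e→t: bottleneck 6, flow now 12.
No augmenting path remains; maximum flow = 12.
In the residual graph, reachable from s: {s, a, b, c, e}.
Min-cut edges: b→d (3), c→t (3), e→t (6); capacity 3 + 3 + 6 = 12.
This cut is saturated, so no flow can exceed 12.

12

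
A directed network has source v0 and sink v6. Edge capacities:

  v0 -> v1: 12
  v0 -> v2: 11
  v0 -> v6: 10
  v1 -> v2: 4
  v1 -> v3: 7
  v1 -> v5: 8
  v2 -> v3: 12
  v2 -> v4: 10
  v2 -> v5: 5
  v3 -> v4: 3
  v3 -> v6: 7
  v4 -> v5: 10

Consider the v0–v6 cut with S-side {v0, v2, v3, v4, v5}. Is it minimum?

Given cut capacity: 12 + 10 + 7 = 29.
Augment v0→v6: bottleneck 10, flow now 10.
Augment v0→v1→v3→v6: bottleneck 7, flow now 17.
No augmenting path remains; maximum flow = 17.
In the residual graph, reachable from v0: {v0, v1, v2, v3, v4, v5}.
Min-cut edges: v0→v6 (10), v3→v6 (7); capacity 10 + 7 = 17.
Cut capacity 29 exceeds the max flow 17, so it is not minimum.

No — its capacity is 29, but the minimum cut has capacity 17.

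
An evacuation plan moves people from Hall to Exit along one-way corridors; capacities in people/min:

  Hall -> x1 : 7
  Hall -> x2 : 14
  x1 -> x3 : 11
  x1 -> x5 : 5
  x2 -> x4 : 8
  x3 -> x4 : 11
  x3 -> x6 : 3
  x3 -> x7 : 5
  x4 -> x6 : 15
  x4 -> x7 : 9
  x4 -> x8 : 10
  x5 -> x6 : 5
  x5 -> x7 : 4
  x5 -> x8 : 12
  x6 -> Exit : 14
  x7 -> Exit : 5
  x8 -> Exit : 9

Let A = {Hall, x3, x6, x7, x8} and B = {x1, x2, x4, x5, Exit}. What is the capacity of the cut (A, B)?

Edges leaving {Hall, x3, x6, x7, x8}: Hall→x1 (7), Hall→x2 (14), x3→x4 (11), x6→Exit (14), x7→Exit (5), x8→Exit (9).
Cut capacity = 7 + 14 + 11 + 14 + 5 + 9 = 60.

60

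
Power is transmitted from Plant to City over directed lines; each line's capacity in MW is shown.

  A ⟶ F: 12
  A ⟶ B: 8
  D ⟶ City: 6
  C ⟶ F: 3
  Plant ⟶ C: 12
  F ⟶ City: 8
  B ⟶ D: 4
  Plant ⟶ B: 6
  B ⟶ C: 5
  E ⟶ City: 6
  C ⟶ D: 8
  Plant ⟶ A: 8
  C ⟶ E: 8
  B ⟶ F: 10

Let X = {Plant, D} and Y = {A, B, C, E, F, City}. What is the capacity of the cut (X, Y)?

Edges leaving {Plant, D}: Plant→A (8), Plant→B (6), Plant→C (12), D→City (6).
Cut capacity = 8 + 6 + 12 + 6 = 32.

32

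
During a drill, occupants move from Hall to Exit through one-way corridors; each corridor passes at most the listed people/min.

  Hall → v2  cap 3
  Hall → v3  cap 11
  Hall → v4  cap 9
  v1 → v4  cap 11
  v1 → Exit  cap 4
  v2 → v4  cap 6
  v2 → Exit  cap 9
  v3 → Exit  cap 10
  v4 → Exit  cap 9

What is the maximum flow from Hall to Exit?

Augment Hall→v2→Exit: bottleneck 3, flow now 3.
Augment Hall→v3→Exit: bottleneck 10, flow now 13.
Augment Hall→v4→Exit: bottleneck 9, flow now 22.
No augmenting path remains; maximum flow = 22.
In the residual graph, reachable from Hall: {Hall, v3}.
Min-cut edges: Hall→v2 (3), Hall→v4 (9), v3→Exit (10); capacity 3 + 9 + 10 = 22.
This cut is saturated, so no flow can exceed 22.

22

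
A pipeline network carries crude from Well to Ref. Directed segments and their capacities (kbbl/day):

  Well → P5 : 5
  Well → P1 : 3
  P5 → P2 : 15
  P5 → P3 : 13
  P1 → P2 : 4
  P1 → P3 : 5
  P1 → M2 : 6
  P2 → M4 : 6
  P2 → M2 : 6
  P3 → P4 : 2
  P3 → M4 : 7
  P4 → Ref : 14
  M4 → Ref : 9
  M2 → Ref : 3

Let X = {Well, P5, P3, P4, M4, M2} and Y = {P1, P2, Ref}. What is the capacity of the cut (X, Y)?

Edges leaving {Well, P5, P3, P4, M4, M2}: Well→P1 (3), P5→P2 (15), P4→Ref (14), M4→Ref (9), M2→Ref (3).
Cut capacity = 3 + 15 + 14 + 9 + 3 = 44.

44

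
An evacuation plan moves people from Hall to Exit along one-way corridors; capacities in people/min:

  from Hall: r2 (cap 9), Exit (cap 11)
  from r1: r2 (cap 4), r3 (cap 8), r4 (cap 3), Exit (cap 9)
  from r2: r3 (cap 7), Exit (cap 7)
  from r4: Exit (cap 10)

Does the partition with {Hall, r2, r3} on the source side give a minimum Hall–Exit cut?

Given cut capacity: 11 + 7 = 18.
Augment Hall→Exit: bottleneck 11, flow now 11.
Augment Hall→r2→Exit: bottleneck 7, flow now 18.
No augmenting path remains; maximum flow = 18.
Cut capacity 18 equals the max flow, so it is a minimum cut.

Yes — it is a minimum cut (capacity 18).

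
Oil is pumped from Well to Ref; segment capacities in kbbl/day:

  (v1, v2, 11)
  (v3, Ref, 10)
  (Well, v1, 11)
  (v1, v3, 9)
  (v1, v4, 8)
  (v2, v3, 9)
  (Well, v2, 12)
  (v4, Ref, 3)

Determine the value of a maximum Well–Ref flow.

13

Augment Well→v1→v3→Ref: bottleneck 9, flow now 9.
Augment Well→v1→v4→Ref: bottleneck 2, flow now 11.
Augment Well→v2→v3→Ref: bottleneck 1, flow now 12.
Augment Well→v2→v3→v1→v4→Ref: bottleneck 1, flow now 13. (uses reverse residual edge)
No augmenting path remains; maximum flow = 13.
In the residual graph, reachable from Well: {Well, v1, v2, v3, v4}.
Min-cut edges: v3→Ref (10), v4→Ref (3); capacity 10 + 3 = 13.
This cut is saturated, so no flow can exceed 13.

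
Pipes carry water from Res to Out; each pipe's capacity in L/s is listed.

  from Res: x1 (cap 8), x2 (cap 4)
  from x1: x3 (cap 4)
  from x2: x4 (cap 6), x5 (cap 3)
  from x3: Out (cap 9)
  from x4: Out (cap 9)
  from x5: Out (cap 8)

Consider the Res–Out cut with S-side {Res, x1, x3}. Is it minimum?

Given cut capacity: 4 + 9 = 13.
Augment Res→x1→x3→Out: bottleneck 4, flow now 4.
Augment Res→x2→x4→Out: bottleneck 4, flow now 8.
No augmenting path remains; maximum flow = 8.
In the residual graph, reachable from Res: {Res, x1}.
Min-cut edges: Res→x2 (4), x1→x3 (4); capacity 4 + 4 = 8.
Cut capacity 13 exceeds the max flow 8, so it is not minimum.

No — its capacity is 13, but the minimum cut has capacity 8.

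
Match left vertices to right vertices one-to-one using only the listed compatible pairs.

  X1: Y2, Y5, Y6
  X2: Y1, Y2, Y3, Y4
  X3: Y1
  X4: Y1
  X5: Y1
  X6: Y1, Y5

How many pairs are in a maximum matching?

4

Unit-capacity flow: source→left, listed edges, right→sink; max matching = max flow.
Augmenting path X1→Y2 (+1); matched 1.
Augmenting path X2→Y1 (+1); matched 2.
Augmenting path X6→Y5 (+1); matched 3.
Augmenting path X3→Y1→X2→Y3 (+1); matched 4.
No augmenting path remains; maximum matching = 4.
König certificate: {X1, X2, X6, Y1} is a vertex cover of size 4 (every listed pair touches it), so no matching can be larger.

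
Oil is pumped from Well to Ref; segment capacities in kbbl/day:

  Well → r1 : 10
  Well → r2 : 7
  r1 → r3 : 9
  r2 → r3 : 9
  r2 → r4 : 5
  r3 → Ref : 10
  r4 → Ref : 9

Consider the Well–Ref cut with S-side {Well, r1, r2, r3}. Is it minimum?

Yes — it is a minimum cut (capacity 15).

Given cut capacity: 5 + 10 = 15.
Augment Well→r1→r3→Ref: bottleneck 9, flow now 9.
Augment Well→r2→r3→Ref: bottleneck 1, flow now 10.
Augment Well→r2→r4→Ref: bottleneck 5, flow now 15.
No augmenting path remains; maximum flow = 15.
Cut capacity 15 equals the max flow, so it is a minimum cut.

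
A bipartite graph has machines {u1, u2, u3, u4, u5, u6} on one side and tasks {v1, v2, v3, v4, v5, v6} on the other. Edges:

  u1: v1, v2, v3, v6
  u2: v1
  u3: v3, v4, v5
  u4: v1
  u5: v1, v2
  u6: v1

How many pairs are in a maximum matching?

Unit-capacity flow: source→left, listed edges, right→sink; max matching = max flow.
Augmenting path u1→v1 (+1); matched 1.
Augmenting path u3→v3 (+1); matched 2.
Augmenting path u5→v2 (+1); matched 3.
Augmenting path u2→v1→u1→v6 (+1); matched 4.
No augmenting path remains; maximum matching = 4.
König certificate: {u1, u3, u5, v1} is a vertex cover of size 4 (every listed pair touches it), so no matching can be larger.

4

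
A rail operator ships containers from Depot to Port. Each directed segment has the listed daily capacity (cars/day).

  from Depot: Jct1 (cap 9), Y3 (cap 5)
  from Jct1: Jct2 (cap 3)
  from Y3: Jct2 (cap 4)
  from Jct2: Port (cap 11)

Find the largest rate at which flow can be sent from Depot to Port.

7

Augment Depot→Jct1→Jct2→Port: bottleneck 3, flow now 3.
Augment Depot→Y3→Jct2→Port: bottleneck 4, flow now 7.
No augmenting path remains; maximum flow = 7.
In the residual graph, reachable from Depot: {Depot, Jct1, Y3}.
Min-cut edges: Jct1→Jct2 (3), Y3→Jct2 (4); capacity 3 + 4 = 7.
This cut is saturated, so no flow can exceed 7.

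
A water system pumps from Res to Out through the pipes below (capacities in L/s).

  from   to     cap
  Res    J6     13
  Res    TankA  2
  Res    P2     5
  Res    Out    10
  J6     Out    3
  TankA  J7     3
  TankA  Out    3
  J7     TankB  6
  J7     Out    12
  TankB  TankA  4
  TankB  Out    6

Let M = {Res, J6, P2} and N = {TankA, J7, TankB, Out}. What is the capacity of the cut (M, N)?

Edges leaving {Res, J6, P2}: Res→TankA (2), Res→Out (10), J6→Out (3).
Cut capacity = 2 + 10 + 3 = 15.

15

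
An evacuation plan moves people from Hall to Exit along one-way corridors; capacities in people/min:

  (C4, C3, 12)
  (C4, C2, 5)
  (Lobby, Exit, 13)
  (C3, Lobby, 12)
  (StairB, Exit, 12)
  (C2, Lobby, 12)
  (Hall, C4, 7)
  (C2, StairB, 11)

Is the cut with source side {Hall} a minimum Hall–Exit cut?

Yes — it is a minimum cut (capacity 7).

Given cut capacity: 7 = 7.
Augment Hall→C4→C2→Lobby→Exit: bottleneck 5, flow now 5.
Augment Hall→C4→C3→Lobby→Exit: bottleneck 2, flow now 7.
No augmenting path remains; maximum flow = 7.
Cut capacity 7 equals the max flow, so it is a minimum cut.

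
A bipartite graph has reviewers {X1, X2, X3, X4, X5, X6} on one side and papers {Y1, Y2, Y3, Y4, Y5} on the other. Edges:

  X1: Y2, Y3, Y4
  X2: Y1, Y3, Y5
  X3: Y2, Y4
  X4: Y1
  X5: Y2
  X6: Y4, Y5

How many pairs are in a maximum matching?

Unit-capacity flow: source→left, listed edges, right→sink; max matching = max flow.
Augmenting path X1→Y2 (+1); matched 1.
Augmenting path X2→Y1 (+1); matched 2.
Augmenting path X3→Y4 (+1); matched 3.
Augmenting path X6→Y5 (+1); matched 4.
Augmenting path X4→Y1→X2→Y3 (+1); matched 5.
No augmenting path remains; maximum matching = 5.
König certificate: {Y1, Y2, Y3, Y4, Y5} is a vertex cover of size 5 (every listed pair touches it), so no matching can be larger.

5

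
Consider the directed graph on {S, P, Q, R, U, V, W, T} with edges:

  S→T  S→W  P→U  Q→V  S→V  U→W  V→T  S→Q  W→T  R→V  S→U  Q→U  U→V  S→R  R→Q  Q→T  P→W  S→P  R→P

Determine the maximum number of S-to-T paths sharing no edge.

Assign every edge capacity 1; by Menger, the answer equals the max flow.
Path S→T (+1); total 1.
Path S→Q→T (+1); total 2.
Path S→V→T (+1); total 3.
Path S→W→T (+1); total 4.
No residual S→T path; max flow = 4.
Certifying cut of size 4: {Q→T, S→T, V→T, W→T}.

4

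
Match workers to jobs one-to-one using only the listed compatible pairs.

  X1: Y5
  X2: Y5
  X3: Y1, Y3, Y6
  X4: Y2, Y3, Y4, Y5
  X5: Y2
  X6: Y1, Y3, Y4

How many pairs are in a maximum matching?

Unit-capacity flow: source→left, listed edges, right→sink; max matching = max flow.
Augmenting path X1→Y5 (+1); matched 1.
Augmenting path X3→Y1 (+1); matched 2.
Augmenting path X4→Y2 (+1); matched 3.
Augmenting path X6→Y3 (+1); matched 4.
Augmenting path X5→Y2→X4→Y4 (+1); matched 5.
No augmenting path remains; maximum matching = 5.
König certificate: {X3, X4, X5, X6, Y5} is a vertex cover of size 5 (every listed pair touches it), so no matching can be larger.

5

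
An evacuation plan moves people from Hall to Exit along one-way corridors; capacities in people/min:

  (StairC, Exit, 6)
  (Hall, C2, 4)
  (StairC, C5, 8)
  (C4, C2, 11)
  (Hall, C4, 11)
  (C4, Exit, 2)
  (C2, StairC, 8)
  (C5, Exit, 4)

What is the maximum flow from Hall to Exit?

Augment Hall→C4→Exit: bottleneck 2, flow now 2.
Augment Hall→C2→StairC→Exit: bottleneck 4, flow now 6.
Augment Hall→C4→C2→StairC→Exit: bottleneck 2, flow now 8.
Augment Hall→C4→C2→StairC→C5→Exit: bottleneck 2, flow now 10.
No augmenting path remains; maximum flow = 10.
In the residual graph, reachable from Hall: {Hall, C4, C2}.
Min-cut edges: C4→Exit (2), C2→StairC (8); capacity 2 + 8 = 10.
This cut is saturated, so no flow can exceed 10.

10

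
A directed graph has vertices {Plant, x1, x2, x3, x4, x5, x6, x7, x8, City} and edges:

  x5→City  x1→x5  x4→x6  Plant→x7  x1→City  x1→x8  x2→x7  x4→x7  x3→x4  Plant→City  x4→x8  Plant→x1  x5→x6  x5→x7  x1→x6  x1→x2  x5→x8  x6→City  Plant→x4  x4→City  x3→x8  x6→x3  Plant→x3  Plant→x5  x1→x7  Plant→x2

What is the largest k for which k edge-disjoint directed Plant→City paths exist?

Assign every edge capacity 1; by Menger, the answer equals the max flow.
Path Plant→City (+1); total 1.
Path Plant→x1→City (+1); total 2.
Path Plant→x4→City (+1); total 3.
Path Plant→x5→City (+1); total 4.
Path Plant→x3→x4→x6→City (+1); total 5.
No residual Plant→City path; max flow = 5.
Certifying cut of size 5: {Plant→City, Plant→x1, Plant→x3, Plant→x4, Plant→x5}.

5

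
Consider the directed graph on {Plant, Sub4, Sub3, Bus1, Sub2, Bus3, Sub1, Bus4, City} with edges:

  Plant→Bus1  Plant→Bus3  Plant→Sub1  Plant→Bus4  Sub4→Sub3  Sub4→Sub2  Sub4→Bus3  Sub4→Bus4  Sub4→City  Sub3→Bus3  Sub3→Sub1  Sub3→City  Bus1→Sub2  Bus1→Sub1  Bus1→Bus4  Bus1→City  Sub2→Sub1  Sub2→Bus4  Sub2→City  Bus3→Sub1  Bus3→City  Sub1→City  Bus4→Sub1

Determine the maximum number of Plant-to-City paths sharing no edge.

Assign every edge capacity 1; by Menger, the answer equals the max flow.
Path Plant→Bus1→City (+1); total 1.
Path Plant→Bus3→City (+1); total 2.
Path Plant→Sub1→City (+1); total 3.
No residual Plant→City path; max flow = 3.
Certifying cut of size 3: {Plant→Bus1, Plant→Bus3, Sub1→City}.

3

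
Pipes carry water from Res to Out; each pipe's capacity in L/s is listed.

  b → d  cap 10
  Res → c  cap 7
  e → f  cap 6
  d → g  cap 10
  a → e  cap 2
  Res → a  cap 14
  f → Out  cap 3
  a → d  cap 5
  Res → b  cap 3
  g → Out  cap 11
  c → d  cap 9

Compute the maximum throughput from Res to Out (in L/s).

Augment Res→a→d→g→Out: bottleneck 5, flow now 5.
Augment Res→a→e→f→Out: bottleneck 2, flow now 7.
Augment Res→b→d→g→Out: bottleneck 3, flow now 10.
Augment Res→c→d→g→Out: bottleneck 2, flow now 12.
No augmenting path remains; maximum flow = 12.
In the residual graph, reachable from Res: {Res, a, b, c, d}.
Min-cut edges: a→e (2), d→g (10); capacity 2 + 10 = 12.
This cut is saturated, so no flow can exceed 12.

12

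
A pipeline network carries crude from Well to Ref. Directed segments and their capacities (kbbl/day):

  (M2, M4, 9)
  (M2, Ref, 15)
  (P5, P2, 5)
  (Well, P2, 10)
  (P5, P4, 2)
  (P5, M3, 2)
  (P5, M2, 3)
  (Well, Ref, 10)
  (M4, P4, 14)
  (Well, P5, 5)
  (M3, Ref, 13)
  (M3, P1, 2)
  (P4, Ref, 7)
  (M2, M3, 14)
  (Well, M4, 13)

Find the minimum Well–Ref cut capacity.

22

Augment Well→Ref: bottleneck 10, flow now 10.
Augment Well→P5→M2→Ref: bottleneck 3, flow now 13.
Augment Well→P5→M3→Ref: bottleneck 2, flow now 15.
Augment Well→M4→P4→Ref: bottleneck 7, flow now 22.
No augmenting path remains; maximum flow = 22.
By max-flow min-cut, the minimum cut capacity equals the max flow.
In the residual graph, reachable from Well: {Well, P2, M4, P4}.
Min-cut edges: Well→P5 (5), Well→Ref (10), P4→Ref (7); capacity 5 + 10 + 7 = 22.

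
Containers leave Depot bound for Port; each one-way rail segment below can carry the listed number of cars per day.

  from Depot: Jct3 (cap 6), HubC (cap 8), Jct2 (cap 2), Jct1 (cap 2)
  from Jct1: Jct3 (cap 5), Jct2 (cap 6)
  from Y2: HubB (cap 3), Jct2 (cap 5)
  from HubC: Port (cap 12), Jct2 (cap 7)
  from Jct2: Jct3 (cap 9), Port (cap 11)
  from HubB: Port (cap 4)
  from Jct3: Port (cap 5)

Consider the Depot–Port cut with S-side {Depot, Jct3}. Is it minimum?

Given cut capacity: 2 + 8 + 2 + 5 = 17.
Augment Depot→HubC→Port: bottleneck 8, flow now 8.
Augment Depot→Jct2→Port: bottleneck 2, flow now 10.
Augment Depot→Jct3→Port: bottleneck 5, flow now 15.
Augment Depot→Jct1→Jct2→Port: bottleneck 2, flow now 17.
No augmenting path remains; maximum flow = 17.
Cut capacity 17 equals the max flow, so it is a minimum cut.

Yes — it is a minimum cut (capacity 17).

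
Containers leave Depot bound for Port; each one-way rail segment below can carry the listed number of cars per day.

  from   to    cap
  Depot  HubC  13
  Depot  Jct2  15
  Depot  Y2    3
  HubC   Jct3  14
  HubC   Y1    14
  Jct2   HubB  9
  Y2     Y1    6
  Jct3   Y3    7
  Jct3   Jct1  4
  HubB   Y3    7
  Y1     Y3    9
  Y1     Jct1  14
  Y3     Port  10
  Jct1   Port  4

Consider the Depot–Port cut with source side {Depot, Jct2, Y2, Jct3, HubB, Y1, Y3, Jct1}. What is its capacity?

27

Edges leaving {Depot, Jct2, Y2, Jct3, HubB, Y1, Y3, Jct1}: Depot→HubC (13), Y3→Port (10), Jct1→Port (4).
Cut capacity = 13 + 10 + 4 = 27.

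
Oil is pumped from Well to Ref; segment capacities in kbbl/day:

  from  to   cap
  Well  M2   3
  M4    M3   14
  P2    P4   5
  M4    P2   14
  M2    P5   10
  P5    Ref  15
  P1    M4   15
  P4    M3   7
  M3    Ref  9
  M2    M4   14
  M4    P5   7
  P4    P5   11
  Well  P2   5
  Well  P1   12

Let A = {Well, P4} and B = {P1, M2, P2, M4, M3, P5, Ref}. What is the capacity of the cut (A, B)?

Edges leaving {Well, P4}: Well→P1 (12), Well→M2 (3), Well→P2 (5), P4→M3 (7), P4→P5 (11).
Cut capacity = 12 + 3 + 5 + 7 + 11 = 38.

38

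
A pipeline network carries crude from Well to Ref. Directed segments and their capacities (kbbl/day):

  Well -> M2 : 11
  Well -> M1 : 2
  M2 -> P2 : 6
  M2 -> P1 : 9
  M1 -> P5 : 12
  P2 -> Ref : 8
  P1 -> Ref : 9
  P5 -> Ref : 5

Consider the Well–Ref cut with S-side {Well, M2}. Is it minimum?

No — its capacity is 17, but the minimum cut has capacity 13.

Given cut capacity: 2 + 6 + 9 = 17.
Augment Well→M2→P2→Ref: bottleneck 6, flow now 6.
Augment Well→M2→P1→Ref: bottleneck 5, flow now 11.
Augment Well→M1→P5→Ref: bottleneck 2, flow now 13.
No augmenting path remains; maximum flow = 13.
In the residual graph, reachable from Well: {Well}.
Min-cut edges: Well→M2 (11), Well→M1 (2); capacity 11 + 2 = 13.
Cut capacity 17 exceeds the max flow 13, so it is not minimum.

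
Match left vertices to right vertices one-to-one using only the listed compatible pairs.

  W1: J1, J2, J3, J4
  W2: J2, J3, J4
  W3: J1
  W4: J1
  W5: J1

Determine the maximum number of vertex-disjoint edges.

3

Unit-capacity flow: source→left, listed edges, right→sink; max matching = max flow.
Augmenting path W1→J1 (+1); matched 1.
Augmenting path W2→J2 (+1); matched 2.
Augmenting path W3→J1→W1→J3 (+1); matched 3.
No augmenting path remains; maximum matching = 3.
König certificate: {W1, W2, J1} is a vertex cover of size 3 (every listed pair touches it), so no matching can be larger.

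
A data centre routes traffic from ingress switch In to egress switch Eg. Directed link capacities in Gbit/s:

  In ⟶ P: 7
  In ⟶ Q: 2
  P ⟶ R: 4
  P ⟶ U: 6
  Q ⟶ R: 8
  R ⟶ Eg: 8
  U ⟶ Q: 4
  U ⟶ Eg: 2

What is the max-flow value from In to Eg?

Augment In→P→R→Eg: bottleneck 4, flow now 4.
Augment In→P→U→Eg: bottleneck 2, flow now 6.
Augment In→Q→R→Eg: bottleneck 2, flow now 8.
Augment In→P→U→Q→R→Eg: bottleneck 1, flow now 9.
No augmenting path remains; maximum flow = 9.
In the residual graph, reachable from In: {In}.
Min-cut edges: In→P (7), In→Q (2); capacity 7 + 2 = 9.
This cut is saturated, so no flow can exceed 9.

9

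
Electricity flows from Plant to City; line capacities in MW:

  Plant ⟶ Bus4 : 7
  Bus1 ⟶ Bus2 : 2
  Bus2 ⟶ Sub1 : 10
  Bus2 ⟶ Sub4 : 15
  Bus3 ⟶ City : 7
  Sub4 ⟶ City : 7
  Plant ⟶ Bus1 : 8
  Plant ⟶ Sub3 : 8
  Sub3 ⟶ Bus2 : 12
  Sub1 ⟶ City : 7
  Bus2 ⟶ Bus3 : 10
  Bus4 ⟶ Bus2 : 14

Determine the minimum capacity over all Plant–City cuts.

17

Augment Plant→Sub3→Bus2→Sub1→City: bottleneck 7, flow now 7.
Augment Plant→Sub3→Bus2→Sub4→City: bottleneck 1, flow now 8.
Augment Plant→Bus1→Bus2→Sub4→City: bottleneck 2, flow now 10.
Augment Plant→Bus4→Bus2→Sub4→City: bottleneck 4, flow now 14.
Augment Plant→Bus4→Bus2→Bus3→City: bottleneck 3, flow now 17.
No augmenting path remains; maximum flow = 17.
By max-flow min-cut, the minimum cut capacity equals the max flow.
In the residual graph, reachable from Plant: {Plant, Bus1}.
Min-cut edges: Plant→Sub3 (8), Plant→Bus4 (7), Bus1→Bus2 (2); capacity 8 + 7 + 2 = 17.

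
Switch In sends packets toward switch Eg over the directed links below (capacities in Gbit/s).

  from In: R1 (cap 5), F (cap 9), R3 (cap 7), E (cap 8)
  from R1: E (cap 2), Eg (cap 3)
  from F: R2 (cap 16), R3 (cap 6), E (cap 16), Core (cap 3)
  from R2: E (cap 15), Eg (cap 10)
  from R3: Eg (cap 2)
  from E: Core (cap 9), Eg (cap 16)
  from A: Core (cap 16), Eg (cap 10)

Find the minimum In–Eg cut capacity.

Augment In→R1→Eg: bottleneck 3, flow now 3.
Augment In→R3→Eg: bottleneck 2, flow now 5.
Augment In→E→Eg: bottleneck 8, flow now 13.
Augment In→R1→E→Eg: bottleneck 2, flow now 15.
Augment In→F→R2→Eg: bottleneck 9, flow now 24.
No augmenting path remains; maximum flow = 24.
By max-flow min-cut, the minimum cut capacity equals the max flow.
In the residual graph, reachable from In: {In, R3}.
Min-cut edges: In→R1 (5), In→F (9), In→E (8), R3→Eg (2); capacity 5 + 9 + 8 + 2 = 24.

24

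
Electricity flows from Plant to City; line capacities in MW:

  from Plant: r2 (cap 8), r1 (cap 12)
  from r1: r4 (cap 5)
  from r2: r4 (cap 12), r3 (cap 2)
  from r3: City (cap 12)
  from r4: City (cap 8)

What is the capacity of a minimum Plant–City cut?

10

Augment Plant→r1→r4→City: bottleneck 5, flow now 5.
Augment Plant→r2→r3→City: bottleneck 2, flow now 7.
Augment Plant→r2→r4→City: bottleneck 3, flow now 10.
No augmenting path remains; maximum flow = 10.
By max-flow min-cut, the minimum cut capacity equals the max flow.
In the residual graph, reachable from Plant: {Plant, r1, r2, r4}.
Min-cut edges: r2→r3 (2), r4→City (8); capacity 2 + 8 = 10.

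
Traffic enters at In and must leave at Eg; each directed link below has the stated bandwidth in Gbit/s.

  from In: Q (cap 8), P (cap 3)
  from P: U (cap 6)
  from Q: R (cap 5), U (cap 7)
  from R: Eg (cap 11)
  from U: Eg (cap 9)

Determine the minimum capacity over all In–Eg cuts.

Augment In→P→U→Eg: bottleneck 3, flow now 3.
Augment In→Q→R→Eg: bottleneck 5, flow now 8.
Augment In→Q→U→Eg: bottleneck 3, flow now 11.
No augmenting path remains; maximum flow = 11.
By max-flow min-cut, the minimum cut capacity equals the max flow.
In the residual graph, reachable from In: {In}.
Min-cut edges: In→P (3), In→Q (8); capacity 3 + 8 = 11.

11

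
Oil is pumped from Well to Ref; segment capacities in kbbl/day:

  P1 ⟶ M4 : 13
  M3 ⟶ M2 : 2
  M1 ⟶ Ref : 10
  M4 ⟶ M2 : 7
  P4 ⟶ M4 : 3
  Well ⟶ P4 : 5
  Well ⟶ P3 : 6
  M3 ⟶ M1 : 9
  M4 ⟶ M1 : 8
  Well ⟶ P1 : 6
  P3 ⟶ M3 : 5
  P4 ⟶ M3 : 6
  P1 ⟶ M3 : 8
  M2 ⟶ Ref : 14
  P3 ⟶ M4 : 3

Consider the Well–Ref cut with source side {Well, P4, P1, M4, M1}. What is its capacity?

37

Edges leaving {Well, P4, P1, M4, M1}: Well→P3 (6), P4→M3 (6), P1→M3 (8), M4→M2 (7), M1→Ref (10).
Cut capacity = 6 + 6 + 8 + 7 + 10 = 37.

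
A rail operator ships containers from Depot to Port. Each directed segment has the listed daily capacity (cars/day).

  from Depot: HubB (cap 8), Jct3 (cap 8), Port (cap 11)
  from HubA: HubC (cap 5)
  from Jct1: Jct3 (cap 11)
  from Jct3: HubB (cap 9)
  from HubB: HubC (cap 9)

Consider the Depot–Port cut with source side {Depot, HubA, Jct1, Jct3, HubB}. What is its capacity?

25

Edges leaving {Depot, HubA, Jct1, Jct3, HubB}: Depot→Port (11), HubA→HubC (5), HubB→HubC (9).
Cut capacity = 11 + 5 + 9 = 25.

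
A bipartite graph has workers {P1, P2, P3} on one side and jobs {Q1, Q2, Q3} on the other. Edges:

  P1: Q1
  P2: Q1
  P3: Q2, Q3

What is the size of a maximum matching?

Unit-capacity flow: source→left, listed edges, right→sink; max matching = max flow.
Augmenting path P1→Q1 (+1); matched 1.
Augmenting path P3→Q2 (+1); matched 2.
No augmenting path remains; maximum matching = 2.
König certificate: {P3, Q1} is a vertex cover of size 2 (every listed pair touches it), so no matching can be larger.

2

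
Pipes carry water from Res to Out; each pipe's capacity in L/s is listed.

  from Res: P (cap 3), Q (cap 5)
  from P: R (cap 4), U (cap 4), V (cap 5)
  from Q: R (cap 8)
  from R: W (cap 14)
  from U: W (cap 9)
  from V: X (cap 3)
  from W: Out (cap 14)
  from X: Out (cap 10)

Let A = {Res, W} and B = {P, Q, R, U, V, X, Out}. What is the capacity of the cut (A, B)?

Edges leaving {Res, W}: Res→P (3), Res→Q (5), W→Out (14).
Cut capacity = 3 + 5 + 14 = 22.

22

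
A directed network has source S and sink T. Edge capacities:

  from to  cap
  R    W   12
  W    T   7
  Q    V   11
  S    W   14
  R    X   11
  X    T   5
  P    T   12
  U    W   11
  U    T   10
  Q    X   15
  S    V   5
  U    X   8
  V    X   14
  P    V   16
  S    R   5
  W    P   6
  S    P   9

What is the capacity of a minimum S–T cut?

24

Augment S→P→T: bottleneck 9, flow now 9.
Augment S→W→T: bottleneck 7, flow now 16.
Augment S→R→X→T: bottleneck 5, flow now 21.
Augment S→W→P→T: bottleneck 3, flow now 24.
No augmenting path remains; maximum flow = 24.
By max-flow min-cut, the minimum cut capacity equals the max flow.
In the residual graph, reachable from S: {S, P, R, V, W, X}.
Min-cut edges: P→T (12), W→T (7), X→T (5); capacity 12 + 7 + 5 = 24.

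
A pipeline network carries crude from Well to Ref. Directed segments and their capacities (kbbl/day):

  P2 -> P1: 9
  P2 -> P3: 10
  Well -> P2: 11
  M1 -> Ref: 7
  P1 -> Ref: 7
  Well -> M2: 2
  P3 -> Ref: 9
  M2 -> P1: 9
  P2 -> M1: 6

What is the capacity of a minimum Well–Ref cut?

Augment Well→M2→P1→Ref: bottleneck 2, flow now 2.
Augment Well→P2→P1→Ref: bottleneck 5, flow now 7.
Augment Well→P2→M1→Ref: bottleneck 6, flow now 13.
No augmenting path remains; maximum flow = 13.
By max-flow min-cut, the minimum cut capacity equals the max flow.
In the residual graph, reachable from Well: {Well}.
Min-cut edges: Well→M2 (2), Well→P2 (11); capacity 2 + 11 = 13.

13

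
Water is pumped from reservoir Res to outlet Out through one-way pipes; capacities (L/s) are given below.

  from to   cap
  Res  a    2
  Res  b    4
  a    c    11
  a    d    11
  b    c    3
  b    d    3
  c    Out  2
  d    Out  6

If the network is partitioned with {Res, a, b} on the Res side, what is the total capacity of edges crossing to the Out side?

Edges leaving {Res, a, b}: a→c (11), a→d (11), b→c (3), b→d (3).
Cut capacity = 11 + 11 + 3 + 3 = 28.

28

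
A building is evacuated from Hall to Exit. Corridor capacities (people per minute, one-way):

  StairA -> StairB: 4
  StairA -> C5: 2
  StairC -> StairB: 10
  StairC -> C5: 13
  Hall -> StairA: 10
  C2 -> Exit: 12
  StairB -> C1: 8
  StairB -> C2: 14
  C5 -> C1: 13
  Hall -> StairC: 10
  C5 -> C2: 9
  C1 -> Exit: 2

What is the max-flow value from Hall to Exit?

Augment Hall→StairA→C5→C2→Exit: bottleneck 2, flow now 2.
Augment Hall→StairA→StairB→C2→Exit: bottleneck 4, flow now 6.
Augment Hall→StairC→C5→C2→Exit: bottleneck 6, flow now 12.
Augment Hall→StairC→C5→C1→Exit: bottleneck 2, flow now 14.
No augmenting path remains; maximum flow = 14.
In the residual graph, reachable from Hall: {Hall, StairA, StairC, C5, StairB, C2, C1}.
Min-cut edges: C2→Exit (12), C1→Exit (2); capacity 12 + 2 = 14.
This cut is saturated, so no flow can exceed 14.

14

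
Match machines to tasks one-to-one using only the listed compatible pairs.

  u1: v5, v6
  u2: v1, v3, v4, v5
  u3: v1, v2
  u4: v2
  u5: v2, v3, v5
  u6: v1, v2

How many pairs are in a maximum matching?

Unit-capacity flow: source→left, listed edges, right→sink; max matching = max flow.
Augmenting path u1→v5 (+1); matched 1.
Augmenting path u2→v1 (+1); matched 2.
Augmenting path u3→v2 (+1); matched 3.
Augmenting path u5→v3 (+1); matched 4.
Augmenting path u6→v1→u2→v4 (+1); matched 5.
No augmenting path remains; maximum matching = 5.
König certificate: {u1, u2, u5, v1, v2} is a vertex cover of size 5 (every listed pair touches it), so no matching can be larger.

5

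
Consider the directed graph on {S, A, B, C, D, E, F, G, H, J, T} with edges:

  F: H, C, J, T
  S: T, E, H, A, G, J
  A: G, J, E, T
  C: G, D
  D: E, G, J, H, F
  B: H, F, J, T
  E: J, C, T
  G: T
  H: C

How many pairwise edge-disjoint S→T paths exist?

5

Assign every edge capacity 1; by Menger, the answer equals the max flow.
Path S→T (+1); total 1.
Path S→A→T (+1); total 2.
Path S→E→T (+1); total 3.
Path S→G→T (+1); total 4.
Path S→H→C→D→F→T (+1); total 5.
No residual S→T path; max flow = 5.
Certifying cut of size 5: {S→A, S→E, S→G, S→H, S→T}.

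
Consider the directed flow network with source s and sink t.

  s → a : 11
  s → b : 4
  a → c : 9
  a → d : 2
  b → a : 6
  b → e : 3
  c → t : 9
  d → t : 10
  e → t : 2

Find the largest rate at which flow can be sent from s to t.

13

Augment s→a→c→t: bottleneck 9, flow now 9.
Augment s→a→d→t: bottleneck 2, flow now 11.
Augment s→b→e→t: bottleneck 2, flow now 13.
No augmenting path remains; maximum flow = 13.
In the residual graph, reachable from s: {s, a, b, e}.
Min-cut edges: a→c (9), a→d (2), e→t (2); capacity 9 + 2 + 2 = 13.
This cut is saturated, so no flow can exceed 13.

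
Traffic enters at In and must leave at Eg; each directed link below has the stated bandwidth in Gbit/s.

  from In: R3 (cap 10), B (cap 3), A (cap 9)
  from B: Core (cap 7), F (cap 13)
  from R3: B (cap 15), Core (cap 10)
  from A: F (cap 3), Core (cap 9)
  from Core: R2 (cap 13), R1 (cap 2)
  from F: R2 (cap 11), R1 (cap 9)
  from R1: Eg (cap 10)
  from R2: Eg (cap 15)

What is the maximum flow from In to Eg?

Augment In→B→Core→R1→Eg: bottleneck 2, flow now 2.
Augment In→B→Core→R2→Eg: bottleneck 1, flow now 3.
Augment In→R3→Core→R2→Eg: bottleneck 10, flow now 13.
Augment In→A→Core→R2→Eg: bottleneck 2, flow now 15.
Augment In→A→F→R1→Eg: bottleneck 3, flow now 18.
Augment In→A→Core→B→F→R1→Eg: bottleneck 3, flow now 21. (uses reverse residual edge)
Augment In→A→Core→R3→B→F→R1→Eg: bottleneck 1, flow now 22. (uses reverse residual edge)
No augmenting path remains; maximum flow = 22.
In the residual graph, reachable from In: {In}.
Min-cut edges: In→B (3), In→R3 (10), In→A (9); capacity 3 + 10 + 9 = 22.
This cut is saturated, so no flow can exceed 22.

22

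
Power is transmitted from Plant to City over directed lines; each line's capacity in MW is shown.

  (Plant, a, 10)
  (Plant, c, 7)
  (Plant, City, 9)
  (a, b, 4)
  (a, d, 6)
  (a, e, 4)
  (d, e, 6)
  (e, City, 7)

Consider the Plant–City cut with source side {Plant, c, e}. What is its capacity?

26

Edges leaving {Plant, c, e}: Plant→a (10), Plant→City (9), e→City (7).
Cut capacity = 10 + 9 + 7 = 26.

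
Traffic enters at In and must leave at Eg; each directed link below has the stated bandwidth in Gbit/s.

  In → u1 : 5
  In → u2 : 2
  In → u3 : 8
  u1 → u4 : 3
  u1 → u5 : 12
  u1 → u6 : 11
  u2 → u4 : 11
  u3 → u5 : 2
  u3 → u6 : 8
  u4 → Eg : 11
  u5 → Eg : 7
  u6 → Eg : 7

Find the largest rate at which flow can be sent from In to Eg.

15

Augment In→u1→u4→Eg: bottleneck 3, flow now 3.
Augment In→u1→u5→Eg: bottleneck 2, flow now 5.
Augment In→u2→u4→Eg: bottleneck 2, flow now 7.
Augment In→u3→u5→Eg: bottleneck 2, flow now 9.
Augment In→u3→u6→Eg: bottleneck 6, flow now 15.
No augmenting path remains; maximum flow = 15.
In the residual graph, reachable from In: {In}.
Min-cut edges: In→u1 (5), In→u2 (2), In→u3 (8); capacity 5 + 2 + 8 = 15.
This cut is saturated, so no flow can exceed 15.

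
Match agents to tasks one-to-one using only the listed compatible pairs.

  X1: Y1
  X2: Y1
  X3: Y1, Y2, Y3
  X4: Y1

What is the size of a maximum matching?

2

Unit-capacity flow: source→left, listed edges, right→sink; max matching = max flow.
Augmenting path X1→Y1 (+1); matched 1.
Augmenting path X3→Y2 (+1); matched 2.
No augmenting path remains; maximum matching = 2.
König certificate: {X3, Y1} is a vertex cover of size 2 (every listed pair touches it), so no matching can be larger.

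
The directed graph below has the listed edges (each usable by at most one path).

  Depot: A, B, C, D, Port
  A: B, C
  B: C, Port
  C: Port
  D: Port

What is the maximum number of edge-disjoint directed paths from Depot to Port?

4

Assign every edge capacity 1; by Menger, the answer equals the max flow.
Path Depot→Port (+1); total 1.
Path Depot→B→Port (+1); total 2.
Path Depot→C→Port (+1); total 3.
Path Depot→D→Port (+1); total 4.
No residual Depot→Port path; max flow = 4.
Certifying cut of size 4: {B→Port, C→Port, Depot→D, Depot→Port}.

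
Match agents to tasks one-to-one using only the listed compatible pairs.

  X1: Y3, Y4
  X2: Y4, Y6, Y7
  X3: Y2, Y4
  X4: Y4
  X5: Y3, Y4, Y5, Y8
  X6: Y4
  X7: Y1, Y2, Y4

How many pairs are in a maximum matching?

Unit-capacity flow: source→left, listed edges, right→sink; max matching = max flow.
Augmenting path X1→Y3 (+1); matched 1.
Augmenting path X2→Y4 (+1); matched 2.
Augmenting path X3→Y2 (+1); matched 3.
Augmenting path X5→Y5 (+1); matched 4.
Augmenting path X7→Y1 (+1); matched 5.
Augmenting path X4→Y4→X2→Y6 (+1); matched 6.
No augmenting path remains; maximum matching = 6.
König certificate: {X1, X2, X3, X5, X7, Y4} is a vertex cover of size 6 (every listed pair touches it), so no matching can be larger.

6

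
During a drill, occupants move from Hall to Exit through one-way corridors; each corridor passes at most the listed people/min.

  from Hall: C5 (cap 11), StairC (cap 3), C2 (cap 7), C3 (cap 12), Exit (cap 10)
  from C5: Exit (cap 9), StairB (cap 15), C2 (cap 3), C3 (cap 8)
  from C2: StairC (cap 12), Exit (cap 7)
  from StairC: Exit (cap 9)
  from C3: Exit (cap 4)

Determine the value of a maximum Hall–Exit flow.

35

Augment Hall→Exit: bottleneck 10, flow now 10.
Augment Hall→C5→Exit: bottleneck 9, flow now 19.
Augment Hall→C2→Exit: bottleneck 7, flow now 26.
Augment Hall→StairC→Exit: bottleneck 3, flow now 29.
Augment Hall→C3→Exit: bottleneck 4, flow now 33.
Augment Hall→C5→C2→StairC→Exit: bottleneck 2, flow now 35.
No augmenting path remains; maximum flow = 35.
In the residual graph, reachable from Hall: {Hall, C3}.
Min-cut edges: Hall→C5 (11), Hall→C2 (7), Hall→StairC (3), Hall→Exit (10), C3→Exit (4); capacity 11 + 7 + 3 + 10 + 4 = 35.
This cut is saturated, so no flow can exceed 35.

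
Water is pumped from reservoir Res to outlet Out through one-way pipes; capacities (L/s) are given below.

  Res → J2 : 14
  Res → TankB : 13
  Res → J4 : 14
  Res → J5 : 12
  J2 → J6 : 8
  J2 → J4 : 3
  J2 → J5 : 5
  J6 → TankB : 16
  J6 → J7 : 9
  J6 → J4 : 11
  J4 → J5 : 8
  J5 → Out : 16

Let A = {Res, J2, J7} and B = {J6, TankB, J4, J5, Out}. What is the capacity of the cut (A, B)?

55

Edges leaving {Res, J2, J7}: Res→TankB (13), Res→J4 (14), Res→J5 (12), J2→J6 (8), J2→J4 (3), J2→J5 (5).
Cut capacity = 13 + 14 + 12 + 8 + 3 + 5 = 55.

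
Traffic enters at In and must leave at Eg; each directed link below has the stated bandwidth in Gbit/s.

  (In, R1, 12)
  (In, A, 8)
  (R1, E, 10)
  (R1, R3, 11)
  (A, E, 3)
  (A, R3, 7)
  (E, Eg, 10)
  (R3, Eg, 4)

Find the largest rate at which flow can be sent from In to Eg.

Augment In→R1→E→Eg: bottleneck 10, flow now 10.
Augment In→R1→R3→Eg: bottleneck 2, flow now 12.
Augment In→A→R3→Eg: bottleneck 2, flow now 14.
No augmenting path remains; maximum flow = 14.
In the residual graph, reachable from In: {In, R1, A, E, R3}.
Min-cut edges: E→Eg (10), R3→Eg (4); capacity 10 + 4 = 14.
This cut is saturated, so no flow can exceed 14.

14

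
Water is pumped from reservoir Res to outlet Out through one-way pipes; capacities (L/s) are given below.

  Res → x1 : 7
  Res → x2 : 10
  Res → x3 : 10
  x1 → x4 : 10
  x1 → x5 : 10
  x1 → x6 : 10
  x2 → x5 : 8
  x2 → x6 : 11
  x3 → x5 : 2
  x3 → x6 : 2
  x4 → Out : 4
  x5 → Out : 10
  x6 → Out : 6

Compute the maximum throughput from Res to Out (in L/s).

Augment Res→x1→x4→Out: bottleneck 4, flow now 4.
Augment Res→x1→x5→Out: bottleneck 3, flow now 7.
Augment Res→x2→x5→Out: bottleneck 7, flow now 14.
Augment Res→x2→x6→Out: bottleneck 3, flow now 17.
Augment Res→x3→x6→Out: bottleneck 2, flow now 19.
Augment Res→x3→x5→x1→x6→Out: bottleneck 1, flow now 20. (uses reverse residual edge)
No augmenting path remains; maximum flow = 20.
In the residual graph, reachable from Res: {Res, x1, x2, x3, x4, x5, x6}.
Min-cut edges: x4→Out (4), x5→Out (10), x6→Out (6); capacity 4 + 10 + 6 = 20.
This cut is saturated, so no flow can exceed 20.

20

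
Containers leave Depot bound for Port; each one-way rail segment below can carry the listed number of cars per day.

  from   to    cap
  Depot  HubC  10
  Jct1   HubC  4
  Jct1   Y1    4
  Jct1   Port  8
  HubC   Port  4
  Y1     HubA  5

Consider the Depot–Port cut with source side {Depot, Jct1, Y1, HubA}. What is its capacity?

22

Edges leaving {Depot, Jct1, Y1, HubA}: Depot→HubC (10), Jct1→HubC (4), Jct1→Port (8).
Cut capacity = 10 + 4 + 8 = 22.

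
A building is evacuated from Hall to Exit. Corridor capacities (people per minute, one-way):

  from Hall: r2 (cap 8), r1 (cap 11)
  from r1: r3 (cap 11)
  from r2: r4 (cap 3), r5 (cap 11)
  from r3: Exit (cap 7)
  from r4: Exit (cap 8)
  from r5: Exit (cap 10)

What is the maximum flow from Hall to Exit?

15

Augment Hall→r1→r3→Exit: bottleneck 7, flow now 7.
Augment Hall→r2→r4→Exit: bottleneck 3, flow now 10.
Augment Hall→r2→r5→Exit: bottleneck 5, flow now 15.
No augmenting path remains; maximum flow = 15.
In the residual graph, reachable from Hall: {Hall, r1, r3}.
Min-cut edges: Hall→r2 (8), r3→Exit (7); capacity 8 + 7 = 15.
This cut is saturated, so no flow can exceed 15.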